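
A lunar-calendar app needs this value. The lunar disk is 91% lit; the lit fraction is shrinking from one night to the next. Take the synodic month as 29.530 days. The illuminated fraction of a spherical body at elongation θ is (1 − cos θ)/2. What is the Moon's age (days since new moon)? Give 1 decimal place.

17.6 days

Invert f = (1 − cos θ)/2 to get cos θ = 1 − 2(0.91) = -0.820, hence θ₀ = arccos -0.820 = 145.1°.
Waning ⇒ past full, so θ = 360° − 145.1° = 214.9°.
At 360°/29.530 d per day, 214.9° corresponds to 17.63 days.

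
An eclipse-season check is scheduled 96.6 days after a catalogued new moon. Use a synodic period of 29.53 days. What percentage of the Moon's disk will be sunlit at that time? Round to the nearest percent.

57%

96.6 d spans 3 complete synodic months (3 × 29.53 = 88.59 d) plus 8.01 d.
The Moon has covered 8.01/29.53 of its cycle, so θ ≈ 360° × 8.01/29.53 = 97.6°.
With cos θ = (-0.133), the lit fraction is (1 − (-0.133))/2 ≈ 0.567, so 57%.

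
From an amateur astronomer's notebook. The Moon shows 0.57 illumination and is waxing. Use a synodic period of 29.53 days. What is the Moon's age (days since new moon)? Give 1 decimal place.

8.0 days

cos θ = 1 − 2f = -0.140, giving a principal value of 98.0°.
Before full moon the principal value applies: θ = 98.0°.
Age = 29.53 × 98.0°/360° ≈ 8.04 days.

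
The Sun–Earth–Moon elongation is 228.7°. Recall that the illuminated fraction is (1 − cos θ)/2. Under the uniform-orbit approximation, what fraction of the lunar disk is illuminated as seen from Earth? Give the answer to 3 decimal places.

cos 228.7° = (-0.660), so f = (1 − (-0.660))/2 = 0.830.

0.830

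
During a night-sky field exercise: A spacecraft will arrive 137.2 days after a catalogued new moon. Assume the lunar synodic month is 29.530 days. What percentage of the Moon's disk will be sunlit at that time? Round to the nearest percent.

80%

137.2/29.530 = 4.646 lunations, so 4 complete cycles and 19.08 d into the next.
Phase angle: θ = 360°·(19.08 d)/(29.530 d) = 232.6°.
With cos θ = (-0.607), the lit fraction is (1 − (-0.607))/2 ≈ 0.804, so 80%.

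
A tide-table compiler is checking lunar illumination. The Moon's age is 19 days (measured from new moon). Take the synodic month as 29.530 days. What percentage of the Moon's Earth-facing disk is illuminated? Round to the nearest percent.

81%

Elongation θ = 360° × 19/29.530 ≈ 231.6°.
Illuminated fraction = (1 − cos 231.6°)/2 = (1 − (-0.621))/2 ≈ 0.810, so 81%.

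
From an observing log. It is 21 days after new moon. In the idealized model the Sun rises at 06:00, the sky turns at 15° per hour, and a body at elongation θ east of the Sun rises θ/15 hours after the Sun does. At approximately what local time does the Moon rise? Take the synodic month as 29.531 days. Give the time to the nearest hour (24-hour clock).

23:00

The Moon has covered 21/29.531 of its cycle, so θ ≈ 360° × 21/29.531 = 256.0°.
Delay after the Sun = 256.0° / (15°/h) ≈ 17.07 h.
06:00 + 17.07 h ≈ 23:04 → 23:00 to the nearest hour.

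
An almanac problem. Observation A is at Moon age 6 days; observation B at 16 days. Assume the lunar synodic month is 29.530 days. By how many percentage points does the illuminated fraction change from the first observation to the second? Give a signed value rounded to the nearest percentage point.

+63 pp

First observation: θ = 360°·6/29.530 = 73.1°, so f = 0.355.
Second observation: θ = 195.1°, f = 0.983.
Δf = 0.983 − 0.355 = +0.628, i.e. +63 pp.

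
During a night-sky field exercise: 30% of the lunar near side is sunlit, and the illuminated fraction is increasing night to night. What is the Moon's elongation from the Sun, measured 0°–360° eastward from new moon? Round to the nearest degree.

From f = (1 − cos θ)/2: cos θ = 1 − 2×0.30 = 0.400; arccos → 66.4°.
Before full moon the principal value applies: θ = 66.4°.

66°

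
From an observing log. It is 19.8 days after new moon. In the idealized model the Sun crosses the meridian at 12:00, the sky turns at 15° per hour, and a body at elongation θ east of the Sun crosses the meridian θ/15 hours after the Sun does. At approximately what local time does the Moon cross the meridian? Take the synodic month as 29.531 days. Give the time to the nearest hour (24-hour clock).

The Moon has covered 19.8/29.531 of its cycle, so θ ≈ 360° × 19.8/29.531 = 241.4°.
At 15° of sky rotation per hour, 241.4° corresponds to a 16.09 h lag.
12:00 + 16.09 h ≈ 04:05 → 04:00 to the nearest hour.

04:00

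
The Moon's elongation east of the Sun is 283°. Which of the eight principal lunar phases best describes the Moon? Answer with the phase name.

The last quarter sector spans roughly 248°–292°; 283° falls inside it.

last quarter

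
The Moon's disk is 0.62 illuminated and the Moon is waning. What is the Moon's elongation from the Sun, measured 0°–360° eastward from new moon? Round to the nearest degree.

256°

Invert f = (1 − cos θ)/2 to get cos θ = 1 − 2(0.62) = -0.240, hence θ₀ = arccos -0.240 = 103.9°.
Waning ⇒ past full, so θ = 360° − 103.9° = 256.1°.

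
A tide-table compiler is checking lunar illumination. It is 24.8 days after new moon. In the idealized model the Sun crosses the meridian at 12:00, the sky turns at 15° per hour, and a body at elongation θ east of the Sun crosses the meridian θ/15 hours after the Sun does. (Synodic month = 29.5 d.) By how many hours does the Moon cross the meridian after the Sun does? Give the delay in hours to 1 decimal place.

20.2 h

The Moon has covered 24.8/29.5 of its cycle, so θ ≈ 360° × 24.8/29.5 = 302.6°.
The Moon trails the Sun by θ/15 = 302.6/15 ≈ 20.18 hours.
So the Moon crosses the meridian 20.18 h after the Sun.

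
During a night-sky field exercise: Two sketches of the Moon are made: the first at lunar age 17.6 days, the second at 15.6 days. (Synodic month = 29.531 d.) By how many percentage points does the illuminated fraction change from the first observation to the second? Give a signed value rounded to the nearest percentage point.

θ₁ = 360° × 17.6/29.531 = 214.6°, f₁ = (1 − cos θ₁)/2 = 0.912.
θ₂ = 360° × 15.6/29.531 = 190.2°, f₂ = (1 − cos θ₂)/2 = 0.992.
Change = f₂ − f₁ = +0.080 → +8 percentage points.

+8 pp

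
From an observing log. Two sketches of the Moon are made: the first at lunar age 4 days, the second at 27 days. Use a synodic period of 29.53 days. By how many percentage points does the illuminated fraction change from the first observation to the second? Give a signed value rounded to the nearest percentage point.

-10 percentage points

θ₁ = 360° × 4/29.53 = 48.8°, f₁ = (1 − cos θ₁)/2 = 0.170.
θ₂ = 360° × 27/29.53 = 329.2°, f₂ = (1 − cos θ₂)/2 = 0.071.
Change = f₂ − f₁ = -0.100 → -10 percentage points.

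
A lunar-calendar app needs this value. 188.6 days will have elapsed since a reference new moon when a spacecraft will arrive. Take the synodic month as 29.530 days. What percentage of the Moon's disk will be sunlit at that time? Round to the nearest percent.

88%

188.6/29.530 = 6.387 lunations, so 6 complete cycles and 11.42 d into the next.
Phase angle: θ = 360°·(11.42 d)/(29.530 d) = 139.2°.
With cos θ = (-0.757), the lit fraction is (1 − (-0.757))/2 ≈ 0.879, so 88%.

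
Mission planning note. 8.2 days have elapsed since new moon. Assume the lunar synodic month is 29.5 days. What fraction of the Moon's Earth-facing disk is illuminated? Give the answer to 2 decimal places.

The Moon has covered 8.2/29.5 of its cycle, so θ ≈ 360° × 8.2/29.5 = 100.1°.
cos 100.1° = (-0.175), so f = (1 − (-0.175))/2 = 0.587.

0.59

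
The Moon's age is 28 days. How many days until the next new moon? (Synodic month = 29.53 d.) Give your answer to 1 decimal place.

1.5 days

One full lunation from the last new moon is 29.53 d; remaining = 29.53 − 28 = 1.530 d.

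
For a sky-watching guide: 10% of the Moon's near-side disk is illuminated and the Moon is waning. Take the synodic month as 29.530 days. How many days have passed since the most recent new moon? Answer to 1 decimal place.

26.5 days

cos θ = 1 − 2f = 0.800, giving a principal value of 36.9°.
A waning Moon lies in 180°–360°, so θ = 360° − 36.9° = 323.1°.
At 360°/29.530 d per day, 323.1° corresponds to 26.51 days.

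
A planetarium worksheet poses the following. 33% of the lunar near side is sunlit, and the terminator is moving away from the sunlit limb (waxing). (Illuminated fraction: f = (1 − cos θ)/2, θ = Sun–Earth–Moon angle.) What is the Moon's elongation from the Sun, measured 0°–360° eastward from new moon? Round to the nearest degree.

70°

Invert f = (1 − cos θ)/2 to get cos θ = 1 − 2(0.33) = 0.340, hence θ₀ = arccos 0.340 = 70.1°.
Waxing ⇒ before full, so θ = 70.1°.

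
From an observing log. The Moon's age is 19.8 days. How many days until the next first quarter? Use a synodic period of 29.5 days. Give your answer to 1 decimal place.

First quarter is 0.25 of the way through the cycle: age 0.25 × 29.5 = 7.375 d.
This lunation's first quarter (7.375 d) has passed, so add one period: 36.875 − 19.8 = 17.075 days.

17.1 days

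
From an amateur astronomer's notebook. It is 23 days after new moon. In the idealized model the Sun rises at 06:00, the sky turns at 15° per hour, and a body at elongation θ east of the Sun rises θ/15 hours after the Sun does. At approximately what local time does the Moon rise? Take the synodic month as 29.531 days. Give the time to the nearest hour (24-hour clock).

01:00

Phase angle: θ = 360°·(23 d)/(29.531 d) = 280.4°.
Delay after the Sun = 280.4° / (15°/h) ≈ 18.69 h.
06:00 + 18.69 h ≈ 00:42 → 01:00 to the nearest hour.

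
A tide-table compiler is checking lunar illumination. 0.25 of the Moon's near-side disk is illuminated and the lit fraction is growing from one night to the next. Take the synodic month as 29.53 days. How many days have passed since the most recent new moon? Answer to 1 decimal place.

4.9 days

Invert f = (1 − cos θ)/2 to get cos θ = 1 − 2(0.25) = 0.500, hence θ₀ = arccos 0.500 = 60.0°.
Before full moon the principal value applies: θ = 60.0°.
At 360°/29.53 d per day, 60.0° corresponds to 4.92 days.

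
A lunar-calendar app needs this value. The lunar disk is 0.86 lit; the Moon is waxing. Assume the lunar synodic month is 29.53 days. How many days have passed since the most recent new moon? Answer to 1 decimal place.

Invert f = (1 − cos θ)/2 to get cos θ = 1 − 2(0.86) = -0.720, hence θ₀ = arccos -0.720 = 136.1°.
Waxing ⇒ before full, so θ = 136.1°.
At 360°/29.53 d per day, 136.1° corresponds to 11.16 days.

11.2 days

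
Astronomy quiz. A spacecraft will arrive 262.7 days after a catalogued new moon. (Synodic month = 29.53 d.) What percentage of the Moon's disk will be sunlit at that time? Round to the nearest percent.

262.7/29.53 = 8.896 lunations, so 8 complete cycles and 26.46 d into the next.
Elongation θ = 360° × 26.46/29.53 ≈ 322.6°.
cos 322.6° = 0.794, so f = (1 − 0.794)/2 = 0.103, so 10%.

10%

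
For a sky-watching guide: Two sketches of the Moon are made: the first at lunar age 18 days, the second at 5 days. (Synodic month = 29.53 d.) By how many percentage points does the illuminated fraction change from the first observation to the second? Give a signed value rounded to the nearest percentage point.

-63 pp

θ₁ = 360° × 18/29.53 = 219.4°, f₁ = (1 − cos θ₁)/2 = 0.886.
θ₂ = 360° × 5/29.53 = 61.0°, f₂ = (1 − cos θ₂)/2 = 0.257.
Change = f₂ − f₁ = -0.629 → -63 percentage points.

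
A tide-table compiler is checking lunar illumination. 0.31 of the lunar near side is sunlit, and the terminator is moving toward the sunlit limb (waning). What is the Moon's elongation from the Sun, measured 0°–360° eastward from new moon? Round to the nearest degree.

292°

Invert f = (1 − cos θ)/2 to get cos θ = 1 − 2(0.31) = 0.380, hence θ₀ = arccos 0.380 = 67.7°.
A waning Moon lies in 180°–360°, so θ = 360° − 67.7° = 292.3°.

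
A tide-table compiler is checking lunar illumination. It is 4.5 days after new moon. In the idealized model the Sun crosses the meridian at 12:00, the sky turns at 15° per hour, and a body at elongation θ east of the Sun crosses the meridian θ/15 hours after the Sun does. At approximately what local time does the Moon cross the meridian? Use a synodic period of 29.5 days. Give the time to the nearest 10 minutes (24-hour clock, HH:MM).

Phase angle: θ = 360°·(4.5 d)/(29.5 d) = 54.9°.
At 15° of sky rotation per hour, 54.9° corresponds to a 3.66 h lag.
12:00 + 3.661 h ≈ 15:40 → 15:40 to the nearest ten minutes.

15:40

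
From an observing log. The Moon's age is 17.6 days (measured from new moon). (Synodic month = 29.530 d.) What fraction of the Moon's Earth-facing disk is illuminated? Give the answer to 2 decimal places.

0.91

Elongation θ = 360° × 17.6/29.530 ≈ 214.6°.
Illuminated fraction = (1 − cos 214.6°)/2 = (1 − (-0.824))/2 ≈ 0.912.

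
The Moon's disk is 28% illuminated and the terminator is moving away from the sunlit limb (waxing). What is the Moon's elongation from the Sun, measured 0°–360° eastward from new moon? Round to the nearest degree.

From f = (1 − cos θ)/2: cos θ = 1 − 2×0.28 = 0.440; arccos → 63.9°.
The Moon is waxing (0°–180°), so θ = 63.9° directly.

64°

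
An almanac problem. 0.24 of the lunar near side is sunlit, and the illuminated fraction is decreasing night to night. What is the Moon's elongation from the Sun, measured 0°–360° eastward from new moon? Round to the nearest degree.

301°

Invert f = (1 − cos θ)/2 to get cos θ = 1 − 2(0.24) = 0.520, hence θ₀ = arccos 0.520 = 58.7°.
Since the Moon is past full (waning), take the reflex angle: θ = 360° − 58.7° = 301.3°.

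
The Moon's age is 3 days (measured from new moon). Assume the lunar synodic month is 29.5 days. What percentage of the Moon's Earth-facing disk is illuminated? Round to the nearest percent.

The Moon has covered 3/29.5 of its cycle, so θ ≈ 360° × 3/29.5 = 36.6°.
With cos θ = 0.803, the lit fraction is (1 − 0.803)/2 ≈ 0.099, so 10%.

10%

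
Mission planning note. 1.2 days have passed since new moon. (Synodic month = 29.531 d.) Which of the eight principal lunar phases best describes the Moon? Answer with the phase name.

At 1.2/29.531 of the cycle, θ ≈ 15° — the new moon range.

new moon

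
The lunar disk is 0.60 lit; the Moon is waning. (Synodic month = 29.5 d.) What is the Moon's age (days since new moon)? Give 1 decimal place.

cos θ = 1 − 2f = -0.200, giving a principal value of 101.5°.
Since the Moon is past full (waning), take the reflex angle: θ = 360° − 101.5° = 258.5°.
Age = 29.5 × 258.5°/360° ≈ 21.18 days.

21.2 days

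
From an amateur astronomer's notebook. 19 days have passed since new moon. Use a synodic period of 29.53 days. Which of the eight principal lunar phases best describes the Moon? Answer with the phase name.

At 19/29.53 of the cycle, θ ≈ 232° — the waning gibbous range.

waning gibbous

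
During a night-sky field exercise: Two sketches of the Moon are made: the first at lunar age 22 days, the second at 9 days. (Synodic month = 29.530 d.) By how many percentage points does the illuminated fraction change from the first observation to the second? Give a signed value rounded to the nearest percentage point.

+15 percentage points

θ₁ = 360° × 22/29.530 = 268.2°, f₁ = (1 − cos θ₁)/2 = 0.516.
θ₂ = 360° × 9/29.530 = 109.7°, f₂ = (1 − cos θ₂)/2 = 0.669.
Change = f₂ − f₁ = +0.153 → +15 percentage points.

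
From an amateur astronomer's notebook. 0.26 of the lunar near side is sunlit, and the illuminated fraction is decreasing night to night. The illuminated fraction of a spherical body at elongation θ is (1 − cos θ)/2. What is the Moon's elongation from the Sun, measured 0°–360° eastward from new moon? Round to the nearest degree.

299°

cos θ = 1 − 2f = 0.480, giving a principal value of 61.3°.
Waning ⇒ past full, so θ = 360° − 61.3° = 298.7°.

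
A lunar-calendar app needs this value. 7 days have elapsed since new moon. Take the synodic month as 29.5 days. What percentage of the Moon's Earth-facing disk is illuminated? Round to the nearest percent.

46%

Elongation θ = 360° × 7/29.5 ≈ 85.4°.
cos 85.4° = 0.080, so f = (1 − 0.080)/2 = 0.460, so 46%.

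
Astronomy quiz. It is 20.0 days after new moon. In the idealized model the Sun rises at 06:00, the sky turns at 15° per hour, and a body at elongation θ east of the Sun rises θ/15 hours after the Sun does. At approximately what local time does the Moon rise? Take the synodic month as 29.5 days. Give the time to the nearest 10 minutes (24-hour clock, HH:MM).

22:20

Phase angle: θ = 360°·(20.0 d)/(29.5 d) = 244.1°.
At 15° of sky rotation per hour, 244.1° corresponds to a 16.27 h lag.
06:00 + 16.271 h ≈ 22:16 → 22:20 to the nearest ten minutes.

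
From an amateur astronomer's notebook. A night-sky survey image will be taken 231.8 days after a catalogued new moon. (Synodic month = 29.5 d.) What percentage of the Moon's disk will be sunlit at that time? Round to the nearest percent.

231.8 d spans 7 complete synodic months (7 × 29.5 = 206.50 d) plus 25.30 d.
Phase angle: θ = 360°·(25.30 d)/(29.5 d) = 308.7°.
With cos θ = 0.626, the lit fraction is (1 − 0.626)/2 ≈ 0.187, so 19%.

19%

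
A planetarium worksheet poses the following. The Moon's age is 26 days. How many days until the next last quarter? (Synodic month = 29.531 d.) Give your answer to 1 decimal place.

Last quarter occurs at elongation 270°, i.e. at age 29.531 × 270/360 = 22.148 d.
Already past this cycle's last quarter; the next is at 22.148 + 29.531 = 51.679 d, so 51.679 − 26 = 25.679 days.

25.7 days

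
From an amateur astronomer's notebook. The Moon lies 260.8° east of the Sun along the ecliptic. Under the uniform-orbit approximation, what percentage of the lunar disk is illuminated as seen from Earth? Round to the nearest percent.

Half-versine of 260.8°: (1 − (-0.160))/2 = 0.580, i.e. 58%.

58%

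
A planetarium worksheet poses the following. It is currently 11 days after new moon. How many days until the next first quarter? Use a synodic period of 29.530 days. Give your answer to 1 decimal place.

First quarter is 0.25 of the way through the cycle: age 0.25 × 29.530 = 7.383 d.
This lunation's first quarter (7.383 d) has passed, so add one period: 36.913 − 11 = 25.913 days.

25.9 days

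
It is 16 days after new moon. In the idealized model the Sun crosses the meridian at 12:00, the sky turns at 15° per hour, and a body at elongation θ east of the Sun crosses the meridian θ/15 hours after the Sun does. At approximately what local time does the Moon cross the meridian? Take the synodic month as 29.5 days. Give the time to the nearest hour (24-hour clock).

Phase angle: θ = 360°·(16 d)/(29.5 d) = 195.3°.
Delay after the Sun = 195.3° / (15°/h) ≈ 13.02 h.
12:00 + 13.02 h ≈ 01:01 → 01:00 to the nearest hour.

01:00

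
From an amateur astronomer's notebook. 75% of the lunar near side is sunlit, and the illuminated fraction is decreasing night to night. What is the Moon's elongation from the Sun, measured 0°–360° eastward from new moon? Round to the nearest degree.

From f = (1 − cos θ)/2: cos θ = 1 − 2×0.75 = -0.500; arccos → 120.0°.
A waning Moon lies in 180°–360°, so θ = 360° − 120.0° = 240.0°.

240°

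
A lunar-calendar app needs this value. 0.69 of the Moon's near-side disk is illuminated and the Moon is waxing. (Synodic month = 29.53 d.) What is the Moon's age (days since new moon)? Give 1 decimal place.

9.2 days

Invert f = (1 − cos θ)/2 to get cos θ = 1 − 2(0.69) = -0.380, hence θ₀ = arccos -0.380 = 112.3°.
Waxing ⇒ before full, so θ = 112.3°.
Age = 29.53 × 112.3°/360° ≈ 9.21 days.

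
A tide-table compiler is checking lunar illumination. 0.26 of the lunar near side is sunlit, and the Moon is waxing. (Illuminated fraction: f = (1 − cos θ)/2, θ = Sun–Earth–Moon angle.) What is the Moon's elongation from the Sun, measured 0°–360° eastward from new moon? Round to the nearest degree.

From f = (1 − cos θ)/2: cos θ = 1 − 2×0.26 = 0.480; arccos → 61.3°.
Before full moon the principal value applies: θ = 61.3°.

61°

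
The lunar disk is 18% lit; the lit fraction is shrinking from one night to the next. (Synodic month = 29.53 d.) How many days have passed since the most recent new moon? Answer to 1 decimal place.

25.4 days

cos θ = 1 − 2f = 0.640, giving a principal value of 50.2°.
Since the Moon is past full (waning), take the reflex angle: θ = 360° − 50.2° = 309.8°.
That fraction of the synodic month is 309.8/360 × 29.53 d ≈ 25.41 d.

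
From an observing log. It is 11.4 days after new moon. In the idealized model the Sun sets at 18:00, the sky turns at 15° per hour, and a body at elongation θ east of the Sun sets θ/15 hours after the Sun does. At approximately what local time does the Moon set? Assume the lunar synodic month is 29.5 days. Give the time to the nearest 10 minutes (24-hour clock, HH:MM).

The Moon has covered 11.4/29.5 of its cycle, so θ ≈ 360° × 11.4/29.5 = 139.1°.
The Moon trails the Sun by θ/15 = 139.1/15 ≈ 9.27 hours.
18:00 + 9.275 h ≈ 03:16 → 03:20 to the nearest ten minutes.

03:20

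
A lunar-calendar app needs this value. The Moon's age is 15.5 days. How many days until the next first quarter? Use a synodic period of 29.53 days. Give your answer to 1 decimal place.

First quarter occurs at elongation 90°, i.e. at age 29.53 × 90/360 = 7.383 d.
Already past this cycle's first quarter; the next is at 7.383 + 29.53 = 36.913 d, so 36.913 − 15.5 = 21.413 days.

21.4 days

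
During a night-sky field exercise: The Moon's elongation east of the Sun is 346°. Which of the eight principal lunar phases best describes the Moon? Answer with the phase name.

346° lies in the new moon sector of the 8-phase cycle.

new moon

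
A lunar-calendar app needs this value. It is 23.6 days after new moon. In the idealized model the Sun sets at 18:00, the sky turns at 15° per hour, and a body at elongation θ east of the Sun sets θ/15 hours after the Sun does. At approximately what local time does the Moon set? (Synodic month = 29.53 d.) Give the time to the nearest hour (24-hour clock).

Elongation θ = 360° × 23.6/29.53 ≈ 287.7°.
The Moon trails the Sun by θ/15 = 287.7/15 ≈ 19.18 hours.
18:00 + 19.18 h ≈ 13:11 → 13:00 to the nearest hour.

13:00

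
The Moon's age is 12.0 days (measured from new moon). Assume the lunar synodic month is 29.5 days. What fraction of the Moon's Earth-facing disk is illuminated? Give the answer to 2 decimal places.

0.92

The Moon has covered 12.0/29.5 of its cycle, so θ ≈ 360° × 12.0/29.5 = 146.4°.
cos 146.4° = (-0.833), so f = (1 − (-0.833))/2 = 0.917.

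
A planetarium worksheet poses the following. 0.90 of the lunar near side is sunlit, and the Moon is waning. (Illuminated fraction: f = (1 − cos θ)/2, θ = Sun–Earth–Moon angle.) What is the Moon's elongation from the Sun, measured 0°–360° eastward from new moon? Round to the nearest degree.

From f = (1 − cos θ)/2: cos θ = 1 − 2×0.90 = -0.800; arccos → 143.1°.
A waning Moon lies in 180°–360°, so θ = 360° − 143.1° = 216.9°.

217°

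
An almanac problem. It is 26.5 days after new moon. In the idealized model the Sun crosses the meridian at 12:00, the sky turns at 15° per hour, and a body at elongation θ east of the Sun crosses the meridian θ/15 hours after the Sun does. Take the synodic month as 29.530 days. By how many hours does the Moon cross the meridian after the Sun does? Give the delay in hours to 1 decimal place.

21.5 h

Elongation θ = 360° × 26.5/29.530 ≈ 323.1°.
The Moon trails the Sun by θ/15 = 323.1/15 ≈ 21.54 hours.
So the Moon crosses the meridian 21.54 h after the Sun.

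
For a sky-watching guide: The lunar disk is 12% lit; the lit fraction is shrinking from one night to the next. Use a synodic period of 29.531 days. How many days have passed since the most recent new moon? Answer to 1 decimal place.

From f = (1 − cos θ)/2: cos θ = 1 − 2×0.12 = 0.760; arccos → 40.5°.
Since the Moon is past full (waning), take the reflex angle: θ = 360° − 40.5° = 319.5°.
Age = 29.531 × 319.5°/360° ≈ 26.21 days.

26.2 days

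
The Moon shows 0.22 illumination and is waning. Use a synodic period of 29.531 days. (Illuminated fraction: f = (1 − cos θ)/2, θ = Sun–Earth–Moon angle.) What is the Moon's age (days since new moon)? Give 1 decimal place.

24.9 days

cos θ = 1 − 2f = 0.560, giving a principal value of 55.9°.
A waning Moon lies in 180°–360°, so θ = 360° − 55.9° = 304.1°.
Age = 29.531 × 304.1°/360° ≈ 24.94 days.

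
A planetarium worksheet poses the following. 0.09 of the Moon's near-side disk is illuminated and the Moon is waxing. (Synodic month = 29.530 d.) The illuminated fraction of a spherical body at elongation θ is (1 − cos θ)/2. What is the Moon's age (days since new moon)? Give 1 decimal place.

2.9 days

Invert f = (1 − cos θ)/2 to get cos θ = 1 − 2(0.09) = 0.820, hence θ₀ = arccos 0.820 = 34.9°.
Before full moon the principal value applies: θ = 34.9°.
Age = 29.530 × 34.9°/360° ≈ 2.86 days.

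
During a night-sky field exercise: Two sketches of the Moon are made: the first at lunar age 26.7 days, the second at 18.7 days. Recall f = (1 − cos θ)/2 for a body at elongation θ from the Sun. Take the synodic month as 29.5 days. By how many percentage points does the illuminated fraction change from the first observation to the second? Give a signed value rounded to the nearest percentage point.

First observation: θ = 360°·26.7/29.5 = 325.8°, so f = 0.086.
Second observation: θ = 228.2°, f = 0.833.
Δf = 0.833 − 0.086 = +0.747, i.e. +75 pp.

+75 pp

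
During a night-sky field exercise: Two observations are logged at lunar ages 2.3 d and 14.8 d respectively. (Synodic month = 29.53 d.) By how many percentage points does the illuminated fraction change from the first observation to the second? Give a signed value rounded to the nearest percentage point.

θ₁ = 360° × 2.3/29.53 = 28.0°, f₁ = (1 − cos θ₁)/2 = 0.059.
θ₂ = 360° × 14.8/29.53 = 180.4°, f₂ = (1 − cos θ₂)/2 = 1.000.
Change = f₂ − f₁ = +0.941 → +94 percentage points.

+94 percentage points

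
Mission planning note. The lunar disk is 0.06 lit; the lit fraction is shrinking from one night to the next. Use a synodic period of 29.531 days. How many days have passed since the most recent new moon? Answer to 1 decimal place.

27.2 days

cos θ = 1 − 2f = 0.880, giving a principal value of 28.4°.
A waning Moon lies in 180°–360°, so θ = 360° − 28.4° = 331.6°.
Age = 29.531 × 331.6°/360° ≈ 27.20 days.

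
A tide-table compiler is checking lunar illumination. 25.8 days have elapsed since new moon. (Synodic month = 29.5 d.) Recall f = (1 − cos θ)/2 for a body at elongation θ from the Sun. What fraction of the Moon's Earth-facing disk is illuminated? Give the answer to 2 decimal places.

Phase angle: θ = 360°·(25.8 d)/(29.5 d) = 314.8°.
cos 314.8° = 0.705, so f = (1 − 0.705)/2 = 0.147.

0.15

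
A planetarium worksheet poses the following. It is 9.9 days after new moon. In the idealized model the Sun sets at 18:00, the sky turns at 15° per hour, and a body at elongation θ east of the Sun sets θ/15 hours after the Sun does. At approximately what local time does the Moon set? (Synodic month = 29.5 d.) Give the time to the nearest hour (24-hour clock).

02:00

Elongation θ = 360° × 9.9/29.5 ≈ 120.8°.
The Moon trails the Sun by θ/15 = 120.8/15 ≈ 8.05 hours.
18:00 + 8.05 h ≈ 02:03 → 02:00 to the nearest hour.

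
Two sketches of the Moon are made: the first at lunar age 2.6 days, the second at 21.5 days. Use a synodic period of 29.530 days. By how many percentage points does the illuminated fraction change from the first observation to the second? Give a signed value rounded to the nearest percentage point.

+49 pp

θ₁ = 360° × 2.6/29.530 = 31.7°, f₁ = (1 − cos θ₁)/2 = 0.075.
θ₂ = 360° × 21.5/29.530 = 262.1°, f₂ = (1 − cos θ₂)/2 = 0.569.
Change = f₂ − f₁ = +0.494 → +49 percentage points.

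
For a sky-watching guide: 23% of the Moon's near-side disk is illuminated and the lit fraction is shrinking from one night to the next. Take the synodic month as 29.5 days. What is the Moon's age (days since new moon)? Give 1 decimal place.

24.8 days

cos θ = 1 − 2f = 0.540, giving a principal value of 57.3°.
Since the Moon is past full (waning), take the reflex angle: θ = 360° − 57.3° = 302.7°.
Age = 29.5 × 302.7°/360° ≈ 24.80 days.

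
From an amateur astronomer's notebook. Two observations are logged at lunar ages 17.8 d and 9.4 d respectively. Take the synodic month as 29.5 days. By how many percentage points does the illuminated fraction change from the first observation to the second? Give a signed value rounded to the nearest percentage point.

-19 percentage points

θ₁ = 360° × 17.8/29.5 = 217.2°, f₁ = (1 − cos θ₁)/2 = 0.898.
θ₂ = 360° × 9.4/29.5 = 114.7°, f₂ = (1 − cos θ₂)/2 = 0.709.
Change = f₂ − f₁ = -0.189 → -19 percentage points.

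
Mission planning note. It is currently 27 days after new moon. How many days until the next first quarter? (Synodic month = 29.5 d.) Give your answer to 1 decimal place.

9.9 days

First quarter is 0.25 of the way through the cycle: age 0.25 × 29.5 = 7.375 d.
This lunation's first quarter (7.375 d) has passed, so add one period: 36.875 − 27 = 9.875 days.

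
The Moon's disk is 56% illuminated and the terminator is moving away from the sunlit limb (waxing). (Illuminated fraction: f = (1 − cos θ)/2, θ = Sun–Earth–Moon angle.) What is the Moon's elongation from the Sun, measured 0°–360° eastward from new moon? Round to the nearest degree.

97°

cos θ = 1 − 2f = -0.120, giving a principal value of 96.9°.
Waxing ⇒ before full, so θ = 96.9°.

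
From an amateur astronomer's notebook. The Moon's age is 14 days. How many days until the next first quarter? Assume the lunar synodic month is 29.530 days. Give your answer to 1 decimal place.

22.9 days

First quarter occurs at elongation 90°, i.e. at age 29.530 × 90/360 = 7.383 d.
Already past this cycle's first quarter; the next is at 7.383 + 29.530 = 36.913 d, so 36.913 − 14 = 22.913 days.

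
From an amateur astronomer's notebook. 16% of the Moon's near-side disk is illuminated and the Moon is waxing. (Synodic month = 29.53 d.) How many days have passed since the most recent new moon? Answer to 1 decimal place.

3.9 days

cos θ = 1 − 2f = 0.680, giving a principal value of 47.2°.
The Moon is waxing (0°–180°), so θ = 47.2° directly.
That fraction of the synodic month is 47.2/360 × 29.53 d ≈ 3.87 d.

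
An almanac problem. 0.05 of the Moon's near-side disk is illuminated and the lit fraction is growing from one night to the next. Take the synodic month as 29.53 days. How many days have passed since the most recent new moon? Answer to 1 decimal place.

2.1 days

Invert f = (1 − cos θ)/2 to get cos θ = 1 − 2(0.05) = 0.900, hence θ₀ = arccos 0.900 = 25.8°.
Before full moon the principal value applies: θ = 25.8°.
That fraction of the synodic month is 25.8/360 × 29.53 d ≈ 2.12 d.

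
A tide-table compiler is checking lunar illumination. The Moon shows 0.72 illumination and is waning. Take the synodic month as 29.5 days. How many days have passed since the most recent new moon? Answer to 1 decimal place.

20.0 days

cos θ = 1 − 2f = -0.440, giving a principal value of 116.1°.
Waning ⇒ past full, so θ = 360° − 116.1° = 243.9°.
At 360°/29.5 d per day, 243.9° corresponds to 19.99 days.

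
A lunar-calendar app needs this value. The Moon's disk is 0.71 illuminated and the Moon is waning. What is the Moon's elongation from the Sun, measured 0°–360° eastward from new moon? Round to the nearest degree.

cos θ = 1 − 2f = -0.420, giving a principal value of 114.8°.
Since the Moon is past full (waning), take the reflex angle: θ = 360° − 114.8° = 245.2°.

245°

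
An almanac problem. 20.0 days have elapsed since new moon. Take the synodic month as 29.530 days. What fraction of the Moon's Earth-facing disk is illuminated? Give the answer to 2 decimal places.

0.72

Elongation θ = 360° × 20.0/29.530 ≈ 243.8°.
Illuminated fraction = (1 − cos 243.8°)/2 = (1 − (-0.441))/2 ≈ 0.721.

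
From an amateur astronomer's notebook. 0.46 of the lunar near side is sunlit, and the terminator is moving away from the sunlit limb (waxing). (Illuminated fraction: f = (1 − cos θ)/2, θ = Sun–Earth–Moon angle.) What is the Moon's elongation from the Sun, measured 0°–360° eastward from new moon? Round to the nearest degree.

cos θ = 1 − 2f = 0.080, giving a principal value of 85.4°.
The Moon is waxing (0°–180°), so θ = 85.4° directly.

85°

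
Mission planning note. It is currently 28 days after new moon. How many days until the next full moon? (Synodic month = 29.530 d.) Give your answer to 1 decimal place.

16.3 days

Full moon occurs at elongation 180°, i.e. at age 29.530 × 180/360 = 14.765 d.
This lunation's full moon (14.765 d) has passed, so add one period: 44.295 − 28 = 16.295 days.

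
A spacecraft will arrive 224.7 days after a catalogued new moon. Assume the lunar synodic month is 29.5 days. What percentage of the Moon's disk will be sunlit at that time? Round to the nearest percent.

87%

224.7 d spans 7 complete synodic months (7 × 29.5 = 206.50 d) plus 18.20 d.
Elongation θ = 360° × 18.20/29.5 ≈ 222.1°.
cos 222.1° = (-0.742), so f = (1 − (-0.742))/2 = 0.871, so 87%.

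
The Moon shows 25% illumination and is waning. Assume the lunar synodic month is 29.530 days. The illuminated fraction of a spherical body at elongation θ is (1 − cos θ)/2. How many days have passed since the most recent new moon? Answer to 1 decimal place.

From f = (1 − cos θ)/2: cos θ = 1 − 2×0.25 = 0.500; arccos → 60.0°.
Since the Moon is past full (waning), take the reflex angle: θ = 360° − 60.0° = 300.0°.
At 360°/29.530 d per day, 300.0° corresponds to 24.61 days.

24.6 days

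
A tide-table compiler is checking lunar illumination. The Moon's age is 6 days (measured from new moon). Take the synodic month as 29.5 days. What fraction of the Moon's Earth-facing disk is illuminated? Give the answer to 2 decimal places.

0.36

Elongation θ = 360° × 6/29.5 ≈ 73.2°.
With cos θ = 0.289, the lit fraction is (1 − 0.289)/2 ≈ 0.356.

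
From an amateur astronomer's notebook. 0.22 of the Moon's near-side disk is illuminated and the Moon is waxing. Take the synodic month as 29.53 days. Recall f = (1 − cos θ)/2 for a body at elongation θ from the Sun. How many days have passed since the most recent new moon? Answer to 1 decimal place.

4.6 days

From f = (1 − cos θ)/2: cos θ = 1 − 2×0.22 = 0.560; arccos → 55.9°.
Waxing ⇒ before full, so θ = 55.9°.
That fraction of the synodic month is 55.9/360 × 29.53 d ≈ 4.59 d.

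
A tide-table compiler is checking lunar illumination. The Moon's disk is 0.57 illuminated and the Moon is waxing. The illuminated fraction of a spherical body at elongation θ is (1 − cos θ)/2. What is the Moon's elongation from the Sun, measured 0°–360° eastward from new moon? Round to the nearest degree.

From f = (1 − cos θ)/2: cos θ = 1 − 2×0.57 = -0.140; arccos → 98.0°.
Before full moon the principal value applies: θ = 98.0°.

98°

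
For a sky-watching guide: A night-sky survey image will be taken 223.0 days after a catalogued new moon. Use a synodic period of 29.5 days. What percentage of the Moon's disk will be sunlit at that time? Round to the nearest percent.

223.0 d spans 7 complete synodic months (7 × 29.5 = 206.50 d) plus 16.50 d.
Phase angle: θ = 360°·(16.50 d)/(29.5 d) = 201.4°.
Illuminated fraction = (1 − cos 201.4°)/2 = (1 − (-0.931))/2 ≈ 0.966, so 97%.

97%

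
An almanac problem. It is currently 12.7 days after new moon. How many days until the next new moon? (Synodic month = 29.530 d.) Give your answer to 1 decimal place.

16.8 days

One full lunation from the last new moon is 29.530 d; remaining = 29.530 − 12.7 = 16.830 d.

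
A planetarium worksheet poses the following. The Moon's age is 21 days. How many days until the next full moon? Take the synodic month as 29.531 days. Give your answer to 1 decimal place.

Full moon is 0.5 of the way through the cycle: age 0.5 × 29.531 = 14.765 d.
Already past this cycle's full moon; the next is at 14.765 + 29.531 = 44.296 d, so 44.296 − 21 = 23.296 days.

23.3 days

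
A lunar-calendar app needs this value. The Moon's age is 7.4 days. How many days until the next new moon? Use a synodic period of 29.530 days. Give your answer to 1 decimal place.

One full lunation from the last new moon is 29.530 d; remaining = 29.530 − 7.4 = 22.130 d.

22.1 days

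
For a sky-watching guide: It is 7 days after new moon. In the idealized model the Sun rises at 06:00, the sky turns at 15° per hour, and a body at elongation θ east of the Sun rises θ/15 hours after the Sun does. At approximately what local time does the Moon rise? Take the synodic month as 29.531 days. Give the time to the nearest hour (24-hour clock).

12:00

The Moon has covered 7/29.531 of its cycle, so θ ≈ 360° × 7/29.531 = 85.3°.
Delay after the Sun = 85.3° / (15°/h) ≈ 5.69 h.
06:00 + 5.69 h ≈ 11:41 → 12:00 to the nearest hour.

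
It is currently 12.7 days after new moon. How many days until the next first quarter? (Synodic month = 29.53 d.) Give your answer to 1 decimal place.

24.2 days

First quarter is 0.25 of the way through the cycle: age 0.25 × 29.53 = 7.383 d.
This lunation's first quarter (7.383 d) has passed, so add one period: 36.913 − 12.7 = 24.213 days.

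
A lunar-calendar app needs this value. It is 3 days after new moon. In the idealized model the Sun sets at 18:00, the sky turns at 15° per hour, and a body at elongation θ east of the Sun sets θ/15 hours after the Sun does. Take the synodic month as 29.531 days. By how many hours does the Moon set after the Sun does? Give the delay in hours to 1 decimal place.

2.4 h

The Moon has covered 3/29.531 of its cycle, so θ ≈ 360° × 3/29.531 = 36.6°.
Delay after the Sun = 36.6° / (15°/h) ≈ 2.44 h.
So the Moon sets 2.44 h after the Sun.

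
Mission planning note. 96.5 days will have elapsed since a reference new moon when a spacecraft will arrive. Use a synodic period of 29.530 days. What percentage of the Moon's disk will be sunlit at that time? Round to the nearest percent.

56%

96.5 d spans 3 complete synodic months (3 × 29.530 = 88.59 d) plus 7.91 d.
Elongation θ = 360° × 7.91/29.530 ≈ 96.4°.
cos 96.4° = (-0.112), so f = (1 − (-0.112))/2 = 0.556, so 56%.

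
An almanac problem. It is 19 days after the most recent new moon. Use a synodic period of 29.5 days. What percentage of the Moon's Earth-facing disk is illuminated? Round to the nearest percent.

81%

Phase angle: θ = 360°·(19 d)/(29.5 d) = 231.9°.
cos 231.9° = (-0.618), so f = (1 − (-0.618))/2 = 0.809, so 81%.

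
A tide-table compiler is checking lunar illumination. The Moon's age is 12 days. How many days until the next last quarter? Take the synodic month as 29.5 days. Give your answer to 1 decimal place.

Last quarter is 0.75 of the way through the cycle: age 0.75 × 29.5 = 22.125 d.
That is 22.125 − 12 = 10.125 days ahead.

10.1 days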